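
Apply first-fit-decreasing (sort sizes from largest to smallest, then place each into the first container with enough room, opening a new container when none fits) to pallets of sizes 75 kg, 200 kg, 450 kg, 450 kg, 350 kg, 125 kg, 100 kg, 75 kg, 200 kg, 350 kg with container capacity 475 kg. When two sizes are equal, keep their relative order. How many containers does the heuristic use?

Sorted descending: 450, 450, 350, 350, 200, 200, 125, 100, 75, 75.
  450 → container 1 (new)  [load 450/475]
  450 → container 2 (new)  [load 450/475]
  350 → container 3 (new)  [load 350/475]
  350 → container 4 (new)  [load 350/475]
  200 → container 5 (new)  [load 200/475]
  200 → container 5  [load 400/475]
  125 → container 3  [load 475/475]
  100 → container 4  [load 450/475]
  75 → container 5  [load 475/475]
  75 → container 6 (new)  [load 75/475]
6 containers opened.

6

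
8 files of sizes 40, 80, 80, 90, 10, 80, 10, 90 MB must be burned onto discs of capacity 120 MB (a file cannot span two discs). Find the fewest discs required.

5

Total = 90 + 90 + 80 + 80 + 80 + 40 + 10 + 10 = 480 MB.
Lower bound: ⌈480/120⌉ = 4 discs.
Also, 5 files each exceed 60 MB, and no two of those can share a disc, so at least 5 discs are needed.
A packing using 5 discs:
  disc 1: 90 + 10 + 10 = 110
  disc 2: 90 = 90
  disc 3: 80 + 40 = 120
  disc 4: 80 = 80
  disc 5: 80 = 80
This matches the lower bound, so 5 is optimal.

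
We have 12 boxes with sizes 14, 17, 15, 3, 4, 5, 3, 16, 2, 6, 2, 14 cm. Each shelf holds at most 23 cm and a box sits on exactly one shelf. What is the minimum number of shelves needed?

5

Total = 17 + 16 + 15 + 14 + 14 + 6 + 5 + 4 + 3 + 3 + 2 + 2 = 101 cm.
Lower bound: ⌈101/23⌉ = 5 shelves.
A packing using 5 shelves:
  shelf 1: 17 + 6 = 23
  shelf 2: 16 + 5 + 2 = 23
  shelf 3: 15 + 4 + 3 = 22
  shelf 4: 14 + 3 + 2 = 19
  shelf 5: 14 = 14
This matches the lower bound, so 5 is optimal.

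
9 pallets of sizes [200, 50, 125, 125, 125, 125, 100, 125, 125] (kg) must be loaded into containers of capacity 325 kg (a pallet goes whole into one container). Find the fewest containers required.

4

Total = 200 + 125 + 125 + 125 + 125 + 125 + 125 + 100 + 50 = 1100 kg.
Lower bound: ⌈1100/325⌉ = 4 containers.
A packing using 4 containers:
  container 1: 200 + 125 = 325
  container 2: 125 + 125 + 50 = 300
  container 3: 125 + 125 = 250
  container 4: 125 + 100 = 225
This matches the lower bound, so 4 is optimal.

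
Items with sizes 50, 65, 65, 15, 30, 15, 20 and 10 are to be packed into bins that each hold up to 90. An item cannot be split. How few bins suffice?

Total = 65 + 65 + 50 + 30 + 20 + 15 + 15 + 10 = 270.
Lower bound: ⌈270/90⌉ = 3 bins.
A packing using 4 bins:
  bin 1: 65 + 20 = 85
  bin 2: 65 + 15 + 10 = 90
  bin 3: 50 + 30 = 80
  bin 4: 15 = 15
No arrangement into 3 bins stays within capacity, so 4 is optimal.

4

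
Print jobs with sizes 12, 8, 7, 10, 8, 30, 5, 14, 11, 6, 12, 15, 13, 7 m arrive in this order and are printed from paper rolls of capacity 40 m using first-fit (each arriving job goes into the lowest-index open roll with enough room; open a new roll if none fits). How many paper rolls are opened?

  12 → roll 1 (new)  [load 12/40]
  8 → roll 1  [load 20/40]
  7 → roll 1  [load 27/40]
  10 → roll 1  [load 37/40]
  8 → roll 2 (new)  [load 8/40]
  30 → roll 2  [load 38/40]
  5 → roll 3 (new)  [load 5/40]
  14 → roll 3  [load 19/40]
  11 → roll 3  [load 30/40]
  6 → roll 3  [load 36/40]
  12 → roll 4 (new)  [load 12/40]
  15 → roll 4  [load 27/40]
  13 → roll 4  [load 40/40]
  7 → roll 5 (new)  [load 7/40]
5 paper rolls opened.

5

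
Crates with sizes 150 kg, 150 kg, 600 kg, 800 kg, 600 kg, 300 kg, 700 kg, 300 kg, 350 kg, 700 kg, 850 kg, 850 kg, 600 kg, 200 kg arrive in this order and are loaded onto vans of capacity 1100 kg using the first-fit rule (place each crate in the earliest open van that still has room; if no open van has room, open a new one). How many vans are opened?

8

  150 → van 1 (new)  [load 150/1100]
  150 → van 1  [load 300/1100]
  600 → van 1  [load 900/1100]
  800 → van 2 (new)  [load 800/1100]
  600 → van 3 (new)  [load 600/1100]
  300 → van 2  [load 1100/1100]
  700 → van 4 (new)  [load 700/1100]
  300 → van 3  [load 900/1100]
  350 → van 4  [load 1050/1100]
  700 → van 5 (new)  [load 700/1100]
  850 → van 6 (new)  [load 850/1100]
  850 → van 7 (new)  [load 850/1100]
  600 → van 8 (new)  [load 600/1100]
  200 → van 1  [load 1100/1100]
8 vans opened.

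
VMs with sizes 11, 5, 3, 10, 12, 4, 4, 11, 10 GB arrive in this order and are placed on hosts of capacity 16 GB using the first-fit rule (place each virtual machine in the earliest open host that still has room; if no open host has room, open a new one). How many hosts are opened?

5

  11 → host 1 (new)  [load 11/16]
  5 → host 1  [load 16/16]
  3 → host 2 (new)  [load 3/16]
  10 → host 2  [load 13/16]
  12 → host 3 (new)  [load 12/16]
  4 → host 3  [load 16/16]
  4 → host 4 (new)  [load 4/16]
  11 → host 4  [load 15/16]
  10 → host 5 (new)  [load 10/16]
5 hosts opened.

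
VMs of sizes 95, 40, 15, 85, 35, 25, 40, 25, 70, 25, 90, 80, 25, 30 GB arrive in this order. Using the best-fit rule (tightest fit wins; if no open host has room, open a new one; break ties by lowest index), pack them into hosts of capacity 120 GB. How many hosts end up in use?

  95 → host 1 (new)  [load 95/120]
  40 → host 2 (new)  [load 40/120]
  15 → host 1  [load 110/120]
  85 → host 3 (new)  [load 85/120]
  35 → host 3  [load 120/120]
  25 → host 2  [load 65/120]
  40 → host 2  [load 105/120]
  25 → host 4 (new)  [load 25/120]
  70 → host 4  [load 95/120]
  25 → host 4  [load 120/120]
  90 → host 5 (new)  [load 90/120]
  80 → host 6 (new)  [load 80/120]
  25 → host 5  [load 115/120]
  30 → host 6  [load 110/120]
6 hosts opened.

6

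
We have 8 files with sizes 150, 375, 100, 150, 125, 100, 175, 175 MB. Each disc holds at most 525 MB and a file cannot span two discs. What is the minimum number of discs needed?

Total = 375 + 175 + 175 + 150 + 150 + 125 + 100 + 100 = 1350 MB.
Lower bound: ⌈1350/525⌉ = 3 discs.
A packing using 3 discs:
  disc 1: 375 + 150 = 525
  disc 2: 175 + 175 + 150 = 500
  disc 3: 125 + 100 + 100 = 325
This matches the lower bound, so 3 is optimal.

3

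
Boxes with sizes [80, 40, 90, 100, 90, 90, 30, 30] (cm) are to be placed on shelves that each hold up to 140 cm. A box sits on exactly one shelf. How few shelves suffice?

Total = 100 + 90 + 90 + 90 + 80 + 40 + 30 + 30 = 550 cm.
Lower bound: ⌈550/140⌉ = 4 shelves.
Also, 5 boxes each exceed 70 cm, and no two of those can share a shelf, so at least 5 shelves are needed.
A packing using 5 shelves:
  shelf 1: 100 + 40 = 140
  shelf 2: 90 + 30 = 120
  shelf 3: 90 + 30 = 120
  shelf 4: 90 = 90
  shelf 5: 80 = 80
This matches the lower bound, so 5 is optimal.

5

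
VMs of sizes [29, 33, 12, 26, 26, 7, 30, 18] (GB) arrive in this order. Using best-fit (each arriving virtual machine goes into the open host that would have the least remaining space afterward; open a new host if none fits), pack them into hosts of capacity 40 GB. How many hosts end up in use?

6

  29 → host 1 (new)  [load 29/40]
  33 → host 2 (new)  [load 33/40]
  12 → host 3 (new)  [load 12/40]
  26 → host 3  [load 38/40]
  26 → host 4 (new)  [load 26/40]
  7 → host 2  [load 40/40]
  30 → host 5 (new)  [load 30/40]
  18 → host 6 (new)  [load 18/40]
6 hosts opened.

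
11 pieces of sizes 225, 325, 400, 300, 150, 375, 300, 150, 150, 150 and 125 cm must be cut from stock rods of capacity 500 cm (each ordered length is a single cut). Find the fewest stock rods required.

6

Total = 400 + 375 + 325 + 300 + 300 + 225 + 150 + 150 + 150 + 150 + 125 = 2650 cm.
Lower bound: ⌈2650/500⌉ = 6 stock rods.
A packing using 6 stock rods:
  stock rod 1: 400 = 400
  stock rod 2: 375 + 125 = 500
  stock rod 3: 325 + 150 = 475
  stock rod 4: 300 + 150 = 450
  stock rod 5: 300 + 150 = 450
  stock rod 6: 225 + 150 = 375
This matches the lower bound, so 6 is optimal.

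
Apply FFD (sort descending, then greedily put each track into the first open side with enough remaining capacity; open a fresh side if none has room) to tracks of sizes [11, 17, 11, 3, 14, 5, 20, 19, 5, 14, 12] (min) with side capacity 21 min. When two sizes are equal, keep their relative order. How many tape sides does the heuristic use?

Sorted descending: 20, 19, 17, 14, 14, 12, 11, 11, 5, 5, 3.
  20 → side 1 (new)  [load 20/21]
  19 → side 2 (new)  [load 19/21]
  17 → side 3 (new)  [load 17/21]
  14 → side 4 (new)  [load 14/21]
  14 → side 5 (new)  [load 14/21]
  12 → side 6 (new)  [load 12/21]
  11 → side 7 (new)  [load 11/21]
  11 → side 8 (new)  [load 11/21]
  5 → side 4  [load 19/21]
  5 → side 5  [load 19/21]
  3 → side 3  [load 20/21]
8 tape sides opened.

8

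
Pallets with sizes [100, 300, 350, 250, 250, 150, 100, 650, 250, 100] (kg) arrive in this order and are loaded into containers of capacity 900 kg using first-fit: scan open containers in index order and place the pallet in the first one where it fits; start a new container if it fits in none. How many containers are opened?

3

  100 → container 1 (new)  [load 100/900]
  300 → container 1  [load 400/900]
  350 → container 1  [load 750/900]
  250 → container 2 (new)  [load 250/900]
  250 → container 2  [load 500/900]
  150 → container 1  [load 900/900]
  100 → container 2  [load 600/900]
  650 → container 3 (new)  [load 650/900]
  250 → container 2  [load 850/900]
  100 → container 3  [load 750/900]
3 containers opened.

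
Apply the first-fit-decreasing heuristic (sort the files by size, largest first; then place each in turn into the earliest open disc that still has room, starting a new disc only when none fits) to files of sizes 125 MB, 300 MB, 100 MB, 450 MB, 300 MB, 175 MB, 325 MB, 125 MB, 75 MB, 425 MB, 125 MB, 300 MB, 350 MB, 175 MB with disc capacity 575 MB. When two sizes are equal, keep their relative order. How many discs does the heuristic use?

Sorted descending: 450, 425, 350, 325, 300, 300, 300, 175, 175, 125, 125, 125, 100, 75.
  450 → disc 1 (new)  [load 450/575]
  425 → disc 2 (new)  [load 425/575]
  350 → disc 3 (new)  [load 350/575]
  325 → disc 4 (new)  [load 325/575]
  300 → disc 5 (new)  [load 300/575]
  300 → disc 6 (new)  [load 300/575]
  300 → disc 7 (new)  [load 300/575]
  175 → disc 3  [load 525/575]
  175 → disc 4  [load 500/575]
  125 → disc 1  [load 575/575]
  125 → disc 2  [load 550/575]
  125 → disc 5  [load 425/575]
  100 → disc 5  [load 525/575]
  75 → disc 4  [load 575/575]
7 discs opened.

7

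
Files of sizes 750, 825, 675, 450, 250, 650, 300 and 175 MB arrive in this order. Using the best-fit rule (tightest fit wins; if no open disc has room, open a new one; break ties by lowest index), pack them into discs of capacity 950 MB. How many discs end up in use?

5

  750 → disc 1 (new)  [load 750/950]
  825 → disc 2 (new)  [load 825/950]
  675 → disc 3 (new)  [load 675/950]
  450 → disc 4 (new)  [load 450/950]
  250 → disc 3  [load 925/950]
  650 → disc 5 (new)  [load 650/950]
  300 → disc 5  [load 950/950]
  175 → disc 1  [load 925/950]
5 discs opened.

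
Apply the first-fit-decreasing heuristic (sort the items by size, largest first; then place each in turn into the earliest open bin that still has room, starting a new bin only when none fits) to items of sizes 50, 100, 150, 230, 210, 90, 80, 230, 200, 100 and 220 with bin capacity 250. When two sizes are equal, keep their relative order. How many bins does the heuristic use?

8

Sorted descending: 230, 230, 220, 210, 200, 150, 100, 100, 90, 80, 50.
  230 → bin 1 (new)  [load 230/250]
  230 → bin 2 (new)  [load 230/250]
  220 → bin 3 (new)  [load 220/250]
  210 → bin 4 (new)  [load 210/250]
  200 → bin 5 (new)  [load 200/250]
  150 → bin 6 (new)  [load 150/250]
  100 → bin 6  [load 250/250]
  100 → bin 7 (new)  [load 100/250]
  90 → bin 7  [load 190/250]
  80 → bin 8 (new)  [load 80/250]
  50 → bin 5  [load 250/250]
8 bins opened.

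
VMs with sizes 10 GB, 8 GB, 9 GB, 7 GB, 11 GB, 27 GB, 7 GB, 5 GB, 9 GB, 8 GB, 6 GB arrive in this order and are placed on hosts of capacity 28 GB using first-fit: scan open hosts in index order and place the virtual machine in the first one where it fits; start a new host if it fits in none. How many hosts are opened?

4

  10 → host 1 (new)  [load 10/28]
  8 → host 1  [load 18/28]
  9 → host 1  [load 27/28]
  7 → host 2 (new)  [load 7/28]
  11 → host 2  [load 18/28]
  27 → host 3 (new)  [load 27/28]
  7 → host 2  [load 25/28]
  5 → host 4 (new)  [load 5/28]
  9 → host 4  [load 14/28]
  8 → host 4  [load 22/28]
  6 → host 4  [load 28/28]
4 hosts opened.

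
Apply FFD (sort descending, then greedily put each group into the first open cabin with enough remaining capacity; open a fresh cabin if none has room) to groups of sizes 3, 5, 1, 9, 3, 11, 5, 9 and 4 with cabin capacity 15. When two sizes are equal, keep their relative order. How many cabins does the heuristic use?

Sorted descending: 11, 9, 9, 5, 5, 4, 3, 3, 1.
  11 → cabin 1 (new)  [load 11/15]
  9 → cabin 2 (new)  [load 9/15]
  9 → cabin 3 (new)  [load 9/15]
  5 → cabin 2  [load 14/15]
  5 → cabin 3  [load 14/15]
  4 → cabin 1  [load 15/15]
  3 → cabin 4 (new)  [load 3/15]
  3 → cabin 4  [load 6/15]
  1 → cabin 2  [load 15/15]
4 cabins opened.

4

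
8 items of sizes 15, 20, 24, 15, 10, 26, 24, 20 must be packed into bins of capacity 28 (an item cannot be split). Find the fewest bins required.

7

Total = 26 + 24 + 24 + 20 + 20 + 15 + 15 + 10 = 154.
Lower bound: ⌈154/28⌉ = 6 bins.
Also, 7 items each exceed 14, and no two of those can share a bin, so at least 7 bins are needed.
A packing using 7 bins:
  bin 1: 26 = 26
  bin 2: 24 = 24
  bin 3: 24 = 24
  bin 4: 20 = 20
  bin 5: 20 = 20
  bin 6: 15 + 10 = 25
  bin 7: 15 = 15
This matches the lower bound, so 7 is optimal.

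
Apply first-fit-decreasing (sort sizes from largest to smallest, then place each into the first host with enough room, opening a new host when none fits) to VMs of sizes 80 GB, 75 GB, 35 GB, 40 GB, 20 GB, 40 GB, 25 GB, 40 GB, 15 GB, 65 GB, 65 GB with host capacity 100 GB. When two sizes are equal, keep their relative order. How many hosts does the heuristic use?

Sorted descending: 80, 75, 65, 65, 40, 40, 40, 35, 25, 20, 15.
  80 → host 1 (new)  [load 80/100]
  75 → host 2 (new)  [load 75/100]
  65 → host 3 (new)  [load 65/100]
  65 → host 4 (new)  [load 65/100]
  40 → host 5 (new)  [load 40/100]
  40 → host 5  [load 80/100]
  40 → host 6 (new)  [load 40/100]
  35 → host 3  [load 100/100]
  25 → host 2  [load 100/100]
  20 → host 1  [load 100/100]
  15 → host 4  [load 80/100]
6 hosts opened.

6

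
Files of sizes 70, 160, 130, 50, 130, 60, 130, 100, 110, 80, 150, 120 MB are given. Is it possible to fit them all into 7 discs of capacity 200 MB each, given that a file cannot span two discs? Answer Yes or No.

No

Total = 1290 MB; ⌈1290/200⌉ = 7.
The bound of 7 does not rule out 7, but exhaustive search shows no assignment into 7 discs of capacity 200 MB exists — the minimum is 8.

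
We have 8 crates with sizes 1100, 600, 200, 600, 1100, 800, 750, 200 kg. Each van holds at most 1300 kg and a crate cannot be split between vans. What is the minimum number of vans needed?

5

Total = 1100 + 1100 + 800 + 750 + 600 + 600 + 200 + 200 = 5350 kg.
Lower bound: ⌈5350/1300⌉ = 5 vans.
A packing using 5 vans:
  van 1: 1100 + 200 = 1300
  van 2: 1100 + 200 = 1300
  van 3: 800 = 800
  van 4: 750 = 750
  van 5: 600 + 600 = 1200
This matches the lower bound, so 5 is optimal.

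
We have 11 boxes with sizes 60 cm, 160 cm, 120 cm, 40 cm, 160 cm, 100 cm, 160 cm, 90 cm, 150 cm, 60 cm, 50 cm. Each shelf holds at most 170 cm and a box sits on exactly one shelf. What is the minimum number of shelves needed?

8

Total = 160 + 160 + 160 + 150 + 120 + 100 + 90 + 60 + 60 + 50 + 40 = 1150 cm.
Lower bound: ⌈1150/170⌉ = 7 shelves.
A packing using 8 shelves:
  shelf 1: 160 = 160
  shelf 2: 160 = 160
  shelf 3: 160 = 160
  shelf 4: 150 = 150
  shelf 5: 120 + 50 = 170
  shelf 6: 100 + 60 = 160
  shelf 7: 90 + 60 = 150
  shelf 8: 40 = 40
No arrangement into 7 shelves stays within capacity, so 8 is optimal.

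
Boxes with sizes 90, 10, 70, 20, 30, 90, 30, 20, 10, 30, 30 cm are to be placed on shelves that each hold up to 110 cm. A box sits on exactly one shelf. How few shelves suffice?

Total = 90 + 90 + 70 + 30 + 30 + 30 + 30 + 20 + 20 + 10 + 10 = 430 cm.
Lower bound: ⌈430/110⌉ = 4 shelves.
A packing using 4 shelves:
  shelf 1: 90 + 20 = 110
  shelf 2: 90 + 20 = 110
  shelf 3: 70 + 30 + 10 = 110
  shelf 4: 30 + 30 + 30 + 10 = 100
This matches the lower bound, so 4 is optimal.

4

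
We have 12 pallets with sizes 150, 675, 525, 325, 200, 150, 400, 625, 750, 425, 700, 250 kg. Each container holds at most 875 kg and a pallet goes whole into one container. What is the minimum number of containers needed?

7

Total = 750 + 700 + 675 + 625 + 525 + 425 + 400 + 325 + 250 + 200 + 150 + 150 = 5175 kg.
Lower bound: ⌈5175/875⌉ = 6 containers.
A packing using 7 containers:
  container 1: 750 = 750
  container 2: 700 + 150 = 850
  container 3: 675 + 200 = 875
  container 4: 625 + 250 = 875
  container 5: 525 + 325 = 850
  container 6: 425 + 400 = 825
  container 7: 150 = 150
No arrangement into 6 containers stays within capacity, so 7 is optimal.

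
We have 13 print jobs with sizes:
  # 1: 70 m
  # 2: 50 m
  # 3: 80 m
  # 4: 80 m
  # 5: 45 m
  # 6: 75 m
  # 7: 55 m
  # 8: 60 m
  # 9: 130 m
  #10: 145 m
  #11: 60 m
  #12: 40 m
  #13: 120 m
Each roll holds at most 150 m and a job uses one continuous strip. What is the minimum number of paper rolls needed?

8

Total = 145 + 130 + 120 + 80 + 80 + 75 + 70 + 60 + 60 + 55 + 50 + 45 + 40 = 1010 m.
Lower bound: ⌈1010/150⌉ = 7 paper rolls.
A packing using 8 paper rolls:
  roll 1: 145 = 145
  roll 2: 130 = 130
  roll 3: 120 = 120
  roll 4: 80 + 70 = 150
  roll 5: 80 + 60 = 140
  roll 6: 75 + 60 = 135
  roll 7: 55 + 50 + 45 = 150
  roll 8: 40 = 40
No arrangement into 7 paper rolls stays within capacity, so 8 is optimal.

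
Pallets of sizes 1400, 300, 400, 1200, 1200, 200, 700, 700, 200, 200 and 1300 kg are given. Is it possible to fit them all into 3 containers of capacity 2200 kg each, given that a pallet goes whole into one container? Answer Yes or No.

No

Total = 7800 kg; ⌈7800/2200⌉ = 4.
At least 4 containers are required, but only 3 are allowed.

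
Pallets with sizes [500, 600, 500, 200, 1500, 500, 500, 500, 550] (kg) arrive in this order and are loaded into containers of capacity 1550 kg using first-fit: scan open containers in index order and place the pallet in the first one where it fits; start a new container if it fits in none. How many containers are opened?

4

  500 → container 1 (new)  [load 500/1550]
  600 → container 1  [load 1100/1550]
  500 → container 2 (new)  [load 500/1550]
  200 → container 1  [load 1300/1550]
  1500 → container 3 (new)  [load 1500/1550]
  500 → container 2  [load 1000/1550]
  500 → container 2  [load 1500/1550]
  500 → container 4 (new)  [load 500/1550]
  550 → container 4  [load 1050/1550]
4 containers opened.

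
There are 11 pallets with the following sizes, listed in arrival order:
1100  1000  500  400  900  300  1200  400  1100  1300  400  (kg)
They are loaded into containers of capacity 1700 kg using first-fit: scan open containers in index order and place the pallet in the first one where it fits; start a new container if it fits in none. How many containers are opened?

6

  1100 → container 1 (new)  [load 1100/1700]
  1000 → container 2 (new)  [load 1000/1700]
  500 → container 1  [load 1600/1700]
  400 → container 2  [load 1400/1700]
  900 → container 3 (new)  [load 900/1700]
  300 → container 2  [load 1700/1700]
  1200 → container 4 (new)  [load 1200/1700]
  400 → container 3  [load 1300/1700]
  1100 → container 5 (new)  [load 1100/1700]
  1300 → container 6 (new)  [load 1300/1700]
  400 → container 3  [load 1700/1700]
6 containers opened.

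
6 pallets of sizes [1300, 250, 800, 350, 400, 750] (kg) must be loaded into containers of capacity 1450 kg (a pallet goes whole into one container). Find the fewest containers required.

Total = 1300 + 800 + 750 + 400 + 350 + 250 = 3850 kg.
Lower bound: ⌈3850/1450⌉ = 3 containers.
A packing using 3 containers:
  container 1: 1300 = 1300
  container 2: 800 + 400 + 250 = 1450
  container 3: 750 + 350 = 1100
This matches the lower bound, so 3 is optimal.

3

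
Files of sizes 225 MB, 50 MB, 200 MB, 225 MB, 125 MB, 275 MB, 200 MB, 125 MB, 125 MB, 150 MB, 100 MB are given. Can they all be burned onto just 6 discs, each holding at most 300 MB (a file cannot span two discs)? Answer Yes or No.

No

Total = 1800 MB; ⌈1800/300⌉ = 6.
The bound of 6 does not rule out 6, but exhaustive search shows no assignment into 6 discs of capacity 300 MB exists — the minimum is 7.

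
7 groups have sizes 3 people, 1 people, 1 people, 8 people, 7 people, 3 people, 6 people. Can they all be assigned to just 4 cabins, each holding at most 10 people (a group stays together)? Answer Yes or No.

Yes

A valid assignment using 3 cabins:
  cabin 1: 8 + 1 + 1 = 10
  cabin 2: 7 + 3 = 10
  cabin 3: 6 + 3 = 9
That uses only 3 ≤ 4, so 4 cabins are enough.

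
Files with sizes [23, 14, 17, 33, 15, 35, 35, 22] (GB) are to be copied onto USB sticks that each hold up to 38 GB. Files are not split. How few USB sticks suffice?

6

Total = 35 + 35 + 33 + 23 + 22 + 17 + 15 + 14 = 194 GB.
Lower bound: ⌈194/38⌉ = 6 USB sticks.
A packing using 6 USB sticks:
  USB stick 1: 35 = 35
  USB stick 2: 35 = 35
  USB stick 3: 33 = 33
  USB stick 4: 23 + 15 = 38
  USB stick 5: 22 + 14 = 36
  USB stick 6: 17 = 17
This matches the lower bound, so 6 is optimal.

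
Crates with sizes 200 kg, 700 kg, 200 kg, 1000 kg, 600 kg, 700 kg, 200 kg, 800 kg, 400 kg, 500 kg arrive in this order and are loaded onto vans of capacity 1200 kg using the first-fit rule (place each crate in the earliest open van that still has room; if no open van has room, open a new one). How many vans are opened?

  200 → van 1 (new)  [load 200/1200]
  700 → van 1  [load 900/1200]
  200 → van 1  [load 1100/1200]
  1000 → van 2 (new)  [load 1000/1200]
  600 → van 3 (new)  [load 600/1200]
  700 → van 4 (new)  [load 700/1200]
  200 → van 2  [load 1200/1200]
  800 → van 5 (new)  [load 800/1200]
  400 → van 3  [load 1000/1200]
  500 → van 4  [load 1200/1200]
5 vans opened.

5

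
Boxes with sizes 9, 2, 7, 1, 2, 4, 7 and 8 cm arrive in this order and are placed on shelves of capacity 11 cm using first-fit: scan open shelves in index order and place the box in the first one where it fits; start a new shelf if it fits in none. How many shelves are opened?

  9 → shelf 1 (new)  [load 9/11]
  2 → shelf 1  [load 11/11]
  7 → shelf 2 (new)  [load 7/11]
  1 → shelf 2  [load 8/11]
  2 → shelf 2  [load 10/11]
  4 → shelf 3 (new)  [load 4/11]
  7 → shelf 3  [load 11/11]
  8 → shelf 4 (new)  [load 8/11]
4 shelves opened.

4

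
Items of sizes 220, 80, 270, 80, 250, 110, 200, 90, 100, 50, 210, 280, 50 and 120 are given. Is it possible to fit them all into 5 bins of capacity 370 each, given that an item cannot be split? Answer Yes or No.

No

Total = 2110; ⌈2110/370⌉ = 6.
At least 6 bins are required, but only 5 are allowed.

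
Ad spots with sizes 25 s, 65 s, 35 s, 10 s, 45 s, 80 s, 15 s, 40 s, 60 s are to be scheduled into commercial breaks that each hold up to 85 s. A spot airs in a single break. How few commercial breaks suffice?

5

Total = 80 + 65 + 60 + 45 + 40 + 35 + 25 + 15 + 10 = 375 s.
Lower bound: ⌈375/85⌉ = 5 commercial breaks.
A packing using 5 commercial breaks:
  break 1: 80 = 80
  break 2: 65 + 15 = 80
  break 3: 60 + 25 = 85
  break 4: 45 + 40 = 85
  break 5: 35 + 10 = 45
This matches the lower bound, so 5 is optimal.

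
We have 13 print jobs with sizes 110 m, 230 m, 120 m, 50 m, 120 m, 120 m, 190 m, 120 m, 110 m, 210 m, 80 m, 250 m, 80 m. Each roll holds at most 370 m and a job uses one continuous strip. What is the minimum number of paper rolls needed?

5

Total = 250 + 230 + 210 + 190 + 120 + 120 + 120 + 120 + 110 + 110 + 80 + 80 + 50 = 1790 m.
Lower bound: ⌈1790/370⌉ = 5 paper rolls.
A packing using 5 paper rolls:
  roll 1: 250 + 120 = 370
  roll 2: 230 + 120 = 350
  roll 3: 210 + 80 + 80 = 370
  roll 4: 190 + 120 + 50 = 360
  roll 5: 120 + 110 + 110 = 340
This matches the lower bound, so 5 is optimal.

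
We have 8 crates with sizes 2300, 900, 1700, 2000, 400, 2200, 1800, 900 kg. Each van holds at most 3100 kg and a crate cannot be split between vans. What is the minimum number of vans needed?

5

Total = 2300 + 2200 + 2000 + 1800 + 1700 + 900 + 900 + 400 = 12200 kg.
Lower bound: ⌈12200/3100⌉ = 4 vans.
Also, 5 crates each exceed 1550 kg, and no two of those can share a van, so at least 5 vans are needed.
A packing using 5 vans:
  van 1: 2300 + 400 = 2700
  van 2: 2200 + 900 = 3100
  van 3: 2000 + 900 = 2900
  van 4: 1800 = 1800
  van 5: 1700 = 1700
This matches the lower bound, so 5 is optimal.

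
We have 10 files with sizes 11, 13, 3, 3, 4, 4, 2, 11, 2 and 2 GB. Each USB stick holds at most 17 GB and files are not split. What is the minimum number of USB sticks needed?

4

Total = 13 + 11 + 11 + 4 + 4 + 3 + 3 + 2 + 2 + 2 = 55 GB.
Lower bound: ⌈55/17⌉ = 4 USB sticks.
A packing using 4 USB sticks:
  USB stick 1: 13 + 4 = 17
  USB stick 2: 11 + 4 + 2 = 17
  USB stick 3: 11 + 3 + 3 = 17
  USB stick 4: 2 + 2 = 4
This matches the lower bound, so 4 is optimal.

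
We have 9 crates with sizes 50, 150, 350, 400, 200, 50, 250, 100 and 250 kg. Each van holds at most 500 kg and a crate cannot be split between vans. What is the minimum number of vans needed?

4

Total = 400 + 350 + 250 + 250 + 200 + 150 + 100 + 50 + 50 = 1800 kg.
Lower bound: ⌈1800/500⌉ = 4 vans.
A packing using 4 vans:
  van 1: 400 + 100 = 500
  van 2: 350 + 150 = 500
  van 3: 250 + 250 = 500
  van 4: 200 + 50 + 50 = 300
This matches the lower bound, so 4 is optimal.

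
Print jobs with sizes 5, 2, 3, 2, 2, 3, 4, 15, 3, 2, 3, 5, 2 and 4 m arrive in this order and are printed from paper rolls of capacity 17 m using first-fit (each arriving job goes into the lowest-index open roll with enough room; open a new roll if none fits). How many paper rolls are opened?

  5 → roll 1 (new)  [load 5/17]
  2 → roll 1  [load 7/17]
  3 → roll 1  [load 10/17]
  2 → roll 1  [load 12/17]
  2 → roll 1  [load 14/17]
  3 → roll 1  [load 17/17]
  4 → roll 2 (new)  [load 4/17]
  15 → roll 3 (new)  [load 15/17]
  3 → roll 2  [load 7/17]
  2 → roll 2  [load 9/17]
  3 → roll 2  [load 12/17]
  5 → roll 2  [load 17/17]
  2 → roll 3  [load 17/17]
  4 → roll 4 (new)  [load 4/17]
4 paper rolls opened.

4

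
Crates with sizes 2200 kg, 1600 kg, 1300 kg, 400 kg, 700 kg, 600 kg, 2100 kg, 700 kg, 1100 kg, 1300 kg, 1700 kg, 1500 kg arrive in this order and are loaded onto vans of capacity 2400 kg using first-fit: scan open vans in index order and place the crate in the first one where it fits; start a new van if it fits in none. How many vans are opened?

  2200 → van 1 (new)  [load 2200/2400]
  1600 → van 2 (new)  [load 1600/2400]
  1300 → van 3 (new)  [load 1300/2400]
  400 → van 2  [load 2000/2400]
  700 → van 3  [load 2000/2400]
  600 → van 4 (new)  [load 600/2400]
  2100 → van 5 (new)  [load 2100/2400]
  700 → van 4  [load 1300/2400]
  1100 → van 4  [load 2400/2400]
  1300 → van 6 (new)  [load 1300/2400]
  1700 → van 7 (new)  [load 1700/2400]
  1500 → van 8 (new)  [load 1500/2400]
8 vans opened.

8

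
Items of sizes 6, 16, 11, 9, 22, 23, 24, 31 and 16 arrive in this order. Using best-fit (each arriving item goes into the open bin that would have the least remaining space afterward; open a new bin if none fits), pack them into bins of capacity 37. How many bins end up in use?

6

  6 → bin 1 (new)  [load 6/37]
  16 → bin 1  [load 22/37]
  11 → bin 1  [load 33/37]
  9 → bin 2 (new)  [load 9/37]
  22 → bin 2  [load 31/37]
  23 → bin 3 (new)  [load 23/37]
  24 → bin 4 (new)  [load 24/37]
  31 → bin 5 (new)  [load 31/37]
  16 → bin 6 (new)  [load 16/37]
6 bins opened.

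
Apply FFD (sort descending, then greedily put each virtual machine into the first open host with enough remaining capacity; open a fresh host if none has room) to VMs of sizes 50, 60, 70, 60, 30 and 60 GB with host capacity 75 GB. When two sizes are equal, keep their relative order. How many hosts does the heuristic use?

Sorted descending: 70, 60, 60, 60, 50, 30.
  70 → host 1 (new)  [load 70/75]
  60 → host 2 (new)  [load 60/75]
  60 → host 3 (new)  [load 60/75]
  60 → host 4 (new)  [load 60/75]
  50 → host 5 (new)  [load 50/75]
  30 → host 6 (new)  [load 30/75]
6 hosts opened.

6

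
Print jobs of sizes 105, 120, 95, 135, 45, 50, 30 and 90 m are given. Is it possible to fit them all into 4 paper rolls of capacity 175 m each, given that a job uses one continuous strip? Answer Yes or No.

Total = 670 m; ⌈670/175⌉ = 4.
5 print jobs each exceed half the capacity and cannot share a roll, forcing at least 5 paper rolls.
At least 5 paper rolls are required, but only 4 are allowed.

No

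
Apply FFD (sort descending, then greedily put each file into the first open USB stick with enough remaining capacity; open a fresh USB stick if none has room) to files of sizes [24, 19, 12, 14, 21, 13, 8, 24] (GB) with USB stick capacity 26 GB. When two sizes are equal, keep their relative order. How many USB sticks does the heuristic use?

6

Sorted descending: 24, 24, 21, 19, 14, 13, 12, 8.
  24 → USB stick 1 (new)  [load 24/26]
  24 → USB stick 2 (new)  [load 24/26]
  21 → USB stick 3 (new)  [load 21/26]
  19 → USB stick 4 (new)  [load 19/26]
  14 → USB stick 5 (new)  [load 14/26]
  13 → USB stick 6 (new)  [load 13/26]
  12 → USB stick 5  [load 26/26]
  8 → USB stick 6  [load 21/26]
6 USB sticks opened.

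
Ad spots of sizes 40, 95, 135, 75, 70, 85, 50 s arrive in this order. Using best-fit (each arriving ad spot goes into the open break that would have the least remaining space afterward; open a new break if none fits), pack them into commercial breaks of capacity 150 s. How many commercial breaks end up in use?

  40 → break 1 (new)  [load 40/150]
  95 → break 1  [load 135/150]
  135 → break 2 (new)  [load 135/150]
  75 → break 3 (new)  [load 75/150]
  70 → break 3  [load 145/150]
  85 → break 4 (new)  [load 85/150]
  50 → break 4  [load 135/150]
4 commercial breaks opened.

4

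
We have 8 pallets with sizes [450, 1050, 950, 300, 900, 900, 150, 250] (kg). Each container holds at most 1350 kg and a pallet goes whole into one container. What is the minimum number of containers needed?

Total = 1050 + 950 + 900 + 900 + 450 + 300 + 250 + 150 = 4950 kg.
Lower bound: ⌈4950/1350⌉ = 4 containers.
A packing using 4 containers:
  container 1: 1050 + 300 = 1350
  container 2: 950 + 250 + 150 = 1350
  container 3: 900 + 450 = 1350
  container 4: 900 = 900
This matches the lower bound, so 4 is optimal.

4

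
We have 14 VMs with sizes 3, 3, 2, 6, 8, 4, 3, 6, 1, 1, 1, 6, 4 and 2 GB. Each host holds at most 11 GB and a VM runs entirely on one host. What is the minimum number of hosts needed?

Total = 8 + 6 + 6 + 6 + 4 + 4 + 3 + 3 + 3 + 2 + 2 + 1 + 1 + 1 = 50 GB.
Lower bound: ⌈50/11⌉ = 5 hosts.
A packing using 5 hosts:
  host 1: 8 + 3 = 11
  host 2: 6 + 4 + 1 = 11
  host 3: 6 + 4 + 1 = 11
  host 4: 6 + 3 + 2 = 11
  host 5: 3 + 2 + 1 = 6
This matches the lower bound, so 5 is optimal.

5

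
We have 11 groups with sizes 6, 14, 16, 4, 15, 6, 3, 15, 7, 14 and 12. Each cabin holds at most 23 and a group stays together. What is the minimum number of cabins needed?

Total = 16 + 15 + 15 + 14 + 14 + 12 + 7 + 6 + 6 + 4 + 3 = 112.
Lower bound: ⌈112/23⌉ = 5 cabins.
Also, 6 groups each exceed 23/2, and no two of those can share a cabin, so at least 6 cabins are needed.
A packing using 6 cabins:
  cabin 1: 16 + 7 = 23
  cabin 2: 15 + 6 = 21
  cabin 3: 15 + 6 = 21
  cabin 4: 14 + 4 + 3 = 21
  cabin 5: 14 = 14
  cabin 6: 12 = 12
This matches the lower bound, so 6 is optimal.

6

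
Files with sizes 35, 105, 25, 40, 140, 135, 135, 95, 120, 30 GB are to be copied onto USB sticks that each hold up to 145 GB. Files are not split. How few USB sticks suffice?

7

Total = 140 + 135 + 135 + 120 + 105 + 95 + 40 + 35 + 30 + 25 = 860 GB.
Lower bound: ⌈860/145⌉ = 6 USB sticks.
A packing using 7 USB sticks:
  USB stick 1: 140 = 140
  USB stick 2: 135 = 135
  USB stick 3: 135 = 135
  USB stick 4: 120 + 25 = 145
  USB stick 5: 105 + 40 = 145
  USB stick 6: 95 + 35 = 130
  USB stick 7: 30 = 30
No arrangement into 6 USB sticks stays within capacity, so 7 is optimal.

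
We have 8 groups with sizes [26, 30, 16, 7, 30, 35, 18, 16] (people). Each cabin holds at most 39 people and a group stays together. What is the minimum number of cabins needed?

Total = 35 + 30 + 30 + 26 + 18 + 16 + 16 + 7 = 178 people.
Lower bound: ⌈178/39⌉ = 5 cabins.
A packing using 6 cabins:
  cabin 1: 35 = 35
  cabin 2: 30 + 7 = 37
  cabin 3: 30 = 30
  cabin 4: 26 = 26
  cabin 5: 18 + 16 = 34
  cabin 6: 16 = 16
No arrangement into 5 cabins stays within capacity, so 6 is optimal.

6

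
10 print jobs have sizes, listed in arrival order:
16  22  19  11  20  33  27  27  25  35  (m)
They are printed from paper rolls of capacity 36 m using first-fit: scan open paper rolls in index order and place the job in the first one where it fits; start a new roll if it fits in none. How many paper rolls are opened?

  16 → roll 1 (new)  [load 16/36]
  22 → roll 2 (new)  [load 22/36]
  19 → roll 1  [load 35/36]
  11 → roll 2  [load 33/36]
  20 → roll 3 (new)  [load 20/36]
  33 → roll 4 (new)  [load 33/36]
  27 → roll 5 (new)  [load 27/36]
  27 → roll 6 (new)  [load 27/36]
  25 → roll 7 (new)  [load 25/36]
  35 → roll 8 (new)  [load 35/36]
8 paper rolls opened.

8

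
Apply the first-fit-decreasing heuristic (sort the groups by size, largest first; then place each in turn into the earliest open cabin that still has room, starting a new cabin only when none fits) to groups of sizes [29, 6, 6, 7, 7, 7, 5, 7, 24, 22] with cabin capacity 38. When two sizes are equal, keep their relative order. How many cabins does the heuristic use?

Sorted descending: 29, 24, 22, 7, 7, 7, 7, 6, 6, 5.
  29 → cabin 1 (new)  [load 29/38]
  24 → cabin 2 (new)  [load 24/38]
  22 → cabin 3 (new)  [load 22/38]
  7 → cabin 1  [load 36/38]
  7 → cabin 2  [load 31/38]
  7 → cabin 2  [load 38/38]
  7 → cabin 3  [load 29/38]
  6 → cabin 3  [load 35/38]
  6 → cabin 4 (new)  [load 6/38]
  5 → cabin 4  [load 11/38]
4 cabins opened.

4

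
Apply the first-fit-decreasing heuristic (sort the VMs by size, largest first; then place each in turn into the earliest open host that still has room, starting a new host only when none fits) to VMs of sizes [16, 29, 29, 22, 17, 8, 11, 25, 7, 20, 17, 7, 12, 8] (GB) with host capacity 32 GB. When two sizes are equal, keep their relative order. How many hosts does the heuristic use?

Sorted descending: 29, 29, 25, 22, 20, 17, 17, 16, 12, 11, 8, 8, 7, 7.
  29 → host 1 (new)  [load 29/32]
  29 → host 2 (new)  [load 29/32]
  25 → host 3 (new)  [load 25/32]
  22 → host 4 (new)  [load 22/32]
  20 → host 5 (new)  [load 20/32]
  17 → host 6 (new)  [load 17/32]
  17 → host 7 (new)  [load 17/32]
  16 → host 8 (new)  [load 16/32]
  12 → host 5  [load 32/32]
  11 → host 6  [load 28/32]
  8 → host 4  [load 30/32]
  8 → host 7  [load 25/32]
  7 → host 3  [load 32/32]
  7 → host 7  [load 32/32]
8 hosts opened.

8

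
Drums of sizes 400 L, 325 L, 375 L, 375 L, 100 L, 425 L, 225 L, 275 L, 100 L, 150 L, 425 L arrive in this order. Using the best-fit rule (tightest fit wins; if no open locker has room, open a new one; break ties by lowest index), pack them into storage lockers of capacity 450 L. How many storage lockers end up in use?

8

  400 → locker 1 (new)  [load 400/450]
  325 → locker 2 (new)  [load 325/450]
  375 → locker 3 (new)  [load 375/450]
  375 → locker 4 (new)  [load 375/450]
  100 → locker 2  [load 425/450]
  425 → locker 5 (new)  [load 425/450]
  225 → locker 6 (new)  [load 225/450]
  275 → locker 7 (new)  [load 275/450]
  100 → locker 7  [load 375/450]
  150 → locker 6  [load 375/450]
  425 → locker 8 (new)  [load 425/450]
8 storage lockers opened.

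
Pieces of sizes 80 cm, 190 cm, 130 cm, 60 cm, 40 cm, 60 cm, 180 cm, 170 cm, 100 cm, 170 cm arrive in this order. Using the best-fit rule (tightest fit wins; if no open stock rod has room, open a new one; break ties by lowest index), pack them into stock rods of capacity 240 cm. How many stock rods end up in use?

6

  80 → stock rod 1 (new)  [load 80/240]
  190 → stock rod 2 (new)  [load 190/240]
  130 → stock rod 1  [load 210/240]
  60 → stock rod 3 (new)  [load 60/240]
  40 → stock rod 2  [load 230/240]
  60 → stock rod 3  [load 120/240]
  180 → stock rod 4 (new)  [load 180/240]
  170 → stock rod 5 (new)  [load 170/240]
  100 → stock rod 3  [load 220/240]
  170 → stock rod 6 (new)  [load 170/240]
6 stock rods opened.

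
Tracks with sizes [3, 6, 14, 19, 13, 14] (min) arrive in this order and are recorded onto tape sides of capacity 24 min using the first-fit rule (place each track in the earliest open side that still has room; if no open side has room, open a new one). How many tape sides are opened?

4

  3 → side 1 (new)  [load 3/24]
  6 → side 1  [load 9/24]
  14 → side 1  [load 23/24]
  19 → side 2 (new)  [load 19/24]
  13 → side 3 (new)  [load 13/24]
  14 → side 4 (new)  [load 14/24]
4 tape sides opened.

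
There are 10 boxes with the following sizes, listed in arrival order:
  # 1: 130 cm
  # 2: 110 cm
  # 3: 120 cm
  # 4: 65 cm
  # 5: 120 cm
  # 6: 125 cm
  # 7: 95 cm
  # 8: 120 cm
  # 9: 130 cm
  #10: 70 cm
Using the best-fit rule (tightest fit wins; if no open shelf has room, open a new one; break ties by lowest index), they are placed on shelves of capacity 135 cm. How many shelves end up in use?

  130 → shelf 1 (new)  [load 130/135]
  110 → shelf 2 (new)  [load 110/135]
  120 → shelf 3 (new)  [load 120/135]
  65 → shelf 4 (new)  [load 65/135]
  120 → shelf 5 (new)  [load 120/135]
  125 → shelf 6 (new)  [load 125/135]
  95 → shelf 7 (new)  [load 95/135]
  120 → shelf 8 (new)  [load 120/135]
  130 → shelf 9 (new)  [load 130/135]
  70 → shelf 4  [load 135/135]
9 shelves opened.

9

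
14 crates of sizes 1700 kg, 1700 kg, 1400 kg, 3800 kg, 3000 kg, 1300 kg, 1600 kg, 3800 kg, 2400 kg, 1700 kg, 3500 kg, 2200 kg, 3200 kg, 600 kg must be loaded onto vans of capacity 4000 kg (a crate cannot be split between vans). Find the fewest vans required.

Total = 3800 + 3800 + 3500 + 3200 + 3000 + 2400 + 2200 + 1700 + 1700 + 1700 + 1600 + 1400 + 1300 + 600 = 31900 kg.
Lower bound: ⌈31900/4000⌉ = 8 vans.
A packing using 9 vans:
  van 1: 3800 = 3800
  van 2: 3800 = 3800
  van 3: 3500 = 3500
  van 4: 3200 + 600 = 3800
  van 5: 3000 = 3000
  van 6: 2400 + 1600 = 4000
  van 7: 2200 + 1700 = 3900
  van 8: 1700 + 1700 = 3400
  van 9: 1400 + 1300 = 2700
No arrangement into 8 vans stays within capacity, so 9 is optimal.

9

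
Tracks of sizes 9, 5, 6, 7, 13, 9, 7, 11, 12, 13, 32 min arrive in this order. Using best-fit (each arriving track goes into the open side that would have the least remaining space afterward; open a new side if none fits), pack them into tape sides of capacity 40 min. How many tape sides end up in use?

  9 → side 1 (new)  [load 9/40]
  5 → side 1  [load 14/40]
  6 → side 1  [load 20/40]
  7 → side 1  [load 27/40]
  13 → side 1  [load 40/40]
  9 → side 2 (new)  [load 9/40]
  7 → side 2  [load 16/40]
  11 → side 2  [load 27/40]
  12 → side 2  [load 39/40]
  13 → side 3 (new)  [load 13/40]
  32 → side 4 (new)  [load 32/40]
4 tape sides opened.

4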